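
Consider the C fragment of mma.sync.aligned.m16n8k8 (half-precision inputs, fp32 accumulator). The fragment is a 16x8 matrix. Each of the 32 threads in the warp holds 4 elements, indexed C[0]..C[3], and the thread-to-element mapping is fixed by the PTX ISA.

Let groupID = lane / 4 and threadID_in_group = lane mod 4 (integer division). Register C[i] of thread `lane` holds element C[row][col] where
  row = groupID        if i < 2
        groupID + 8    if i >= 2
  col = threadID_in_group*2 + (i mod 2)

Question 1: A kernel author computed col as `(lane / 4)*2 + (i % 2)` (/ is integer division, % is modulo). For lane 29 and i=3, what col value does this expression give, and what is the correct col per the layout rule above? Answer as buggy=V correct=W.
`(lane / 4)*2 + (i % 2)`[29,3]->15
29: gid=7,tid=1
[3] (7+8,1*2+1) = (15,3)
col: 15 vs 3

buggy=15 correct=3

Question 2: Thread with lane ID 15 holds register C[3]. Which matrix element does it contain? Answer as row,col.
15: grp=3,tig=3
[3] (3+8,3*2+1) = (11,7)

11,7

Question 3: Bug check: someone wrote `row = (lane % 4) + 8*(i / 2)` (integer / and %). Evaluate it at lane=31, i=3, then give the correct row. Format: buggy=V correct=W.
`(lane % 4) + 8*(i / 2)`[31,3]=>11
lane 31: grp=7 (31/4), tig=3 (31%4)
i=3: r=7+8=15, c=3*2+1=7
row: 11 vs 15

buggy=11 correct=15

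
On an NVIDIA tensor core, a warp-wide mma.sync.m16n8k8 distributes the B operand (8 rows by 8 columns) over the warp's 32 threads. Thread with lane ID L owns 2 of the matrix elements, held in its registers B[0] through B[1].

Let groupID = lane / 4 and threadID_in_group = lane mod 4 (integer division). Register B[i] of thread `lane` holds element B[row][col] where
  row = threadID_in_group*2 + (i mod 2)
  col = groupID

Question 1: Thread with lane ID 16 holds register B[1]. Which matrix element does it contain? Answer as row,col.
lane 16: gid=4 (16/4), tid=0 (16%4)
i=1: r=0*2+1=1, c=gid=4

1,4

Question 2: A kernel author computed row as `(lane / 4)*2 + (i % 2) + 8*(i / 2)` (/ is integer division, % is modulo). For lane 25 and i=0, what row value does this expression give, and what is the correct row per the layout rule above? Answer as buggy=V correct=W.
`(lane / 4)*2 + (i % 2) + 8*(i / 2)`[25,0]⇒12
L=25⇒gr=25>>2=6, th=25&3=1
[0]⇒row 1·2+0=2  col gr=6
row: 12 vs 2

buggy=12 correct=2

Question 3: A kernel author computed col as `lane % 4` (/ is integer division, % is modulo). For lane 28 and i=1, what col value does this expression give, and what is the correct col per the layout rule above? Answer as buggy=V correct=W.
`lane % 4`[28,1]⇒0
lane 28⇒28/4=7, 28 mod 4=0
i=1  r:2·0+1⇒1  c:7
col: 0 vs 7

buggy=0 correct=7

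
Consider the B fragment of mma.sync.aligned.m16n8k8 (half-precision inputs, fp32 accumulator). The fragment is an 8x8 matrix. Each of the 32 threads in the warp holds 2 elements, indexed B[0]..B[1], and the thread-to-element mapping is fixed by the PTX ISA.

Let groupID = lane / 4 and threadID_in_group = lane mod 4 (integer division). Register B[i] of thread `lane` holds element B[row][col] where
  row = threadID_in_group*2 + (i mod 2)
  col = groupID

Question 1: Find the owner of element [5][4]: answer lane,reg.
c=4⇒gr=4  r=5⇒th=2,odd=1
L=4*4+2=18  i=1=1

18,1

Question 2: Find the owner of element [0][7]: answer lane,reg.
28,0

c=7->g=7  r=0->t=0,b0=0
L=7*4+0=28  i=0=0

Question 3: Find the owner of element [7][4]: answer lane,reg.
19,1

c=4→G=4  r=7→T=3,p=1
L=4*4+3=19  i=1=1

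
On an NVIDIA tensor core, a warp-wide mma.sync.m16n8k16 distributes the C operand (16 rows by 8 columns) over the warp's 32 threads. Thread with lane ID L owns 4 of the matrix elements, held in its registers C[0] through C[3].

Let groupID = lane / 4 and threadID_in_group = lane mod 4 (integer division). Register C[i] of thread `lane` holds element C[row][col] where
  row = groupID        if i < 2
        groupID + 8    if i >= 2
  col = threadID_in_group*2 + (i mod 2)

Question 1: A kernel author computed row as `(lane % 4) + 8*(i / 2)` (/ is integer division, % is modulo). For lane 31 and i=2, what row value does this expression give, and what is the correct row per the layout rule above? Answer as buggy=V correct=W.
buggy=11 correct=15

`(lane % 4) + 8*(i / 2)`[31,2]->11
lane 31: g=7 (31/4), t=3 (31%4)
i=2: r=7+8=15, c=3*2+0=6
row: 11 vs 15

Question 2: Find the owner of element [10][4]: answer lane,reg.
r=10→G=2,rhi=1  c=4→T=2,p=0
L=2*4+2=10  i=1*2+0=2

10,2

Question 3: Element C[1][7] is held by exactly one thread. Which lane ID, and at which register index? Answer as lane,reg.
7,1

r:1=>grp=1,rB=0  c:7=>tig=3,lo=1
L=1*4+3=7  i=0*2+1=1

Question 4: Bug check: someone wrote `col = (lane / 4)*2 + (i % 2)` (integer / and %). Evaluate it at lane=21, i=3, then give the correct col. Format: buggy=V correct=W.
buggy=11 correct=3

`(lane / 4)*2 + (i % 2)`[21,3]->11
21: gid=5,tid=1
[3] (5+8,1*2+1) = (13,3)
col: 11 vs 3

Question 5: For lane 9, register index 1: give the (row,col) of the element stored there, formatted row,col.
L=9⇒gr=9>>2=2, th=9&3=1
[1]⇒row 2+0=2  col 1·2+1=3

2,3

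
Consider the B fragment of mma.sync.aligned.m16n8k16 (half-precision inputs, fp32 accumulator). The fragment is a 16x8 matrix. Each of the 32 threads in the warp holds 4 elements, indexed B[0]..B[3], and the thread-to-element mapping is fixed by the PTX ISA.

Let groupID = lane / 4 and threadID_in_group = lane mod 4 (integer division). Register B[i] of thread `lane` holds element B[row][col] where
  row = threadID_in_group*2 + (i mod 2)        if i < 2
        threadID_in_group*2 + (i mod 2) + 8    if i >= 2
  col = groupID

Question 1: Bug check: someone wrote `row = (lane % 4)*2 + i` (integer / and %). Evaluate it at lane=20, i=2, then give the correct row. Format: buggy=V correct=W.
`(lane % 4)*2 + i`[20,2]->2
20: g=5,t=0
[2] (0*2+0+8,5) = (8,5)
row: 2 vs 8

buggy=2 correct=8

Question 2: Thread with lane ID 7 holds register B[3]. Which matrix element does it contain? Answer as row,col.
15,1

7: g=1,t=3
[3] (3*2+1+8,1) = (15,1)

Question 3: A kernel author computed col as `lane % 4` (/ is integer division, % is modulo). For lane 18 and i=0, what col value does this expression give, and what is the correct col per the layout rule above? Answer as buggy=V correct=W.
buggy=2 correct=4

`lane % 4`[18,0]=>2
lane 18=>18/4=4, 18 mod 4=2
i=0  r:2·2+0+0=>4  c:4
col: 2 vs 4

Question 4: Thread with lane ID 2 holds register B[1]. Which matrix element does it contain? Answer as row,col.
2: G=0,T=2
[1] (2*2+1+0,0) = (5,0)

5,0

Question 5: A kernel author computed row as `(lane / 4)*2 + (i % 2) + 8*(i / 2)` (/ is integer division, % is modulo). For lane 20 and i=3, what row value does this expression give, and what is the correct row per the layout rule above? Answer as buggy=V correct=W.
`(lane / 4)*2 + (i % 2) + 8*(i / 2)`[20,3]->19
20: gid=5,tid=0
[3] (0*2+1+8,5) = (9,5)
row: 19 vs 9

buggy=19 correct=9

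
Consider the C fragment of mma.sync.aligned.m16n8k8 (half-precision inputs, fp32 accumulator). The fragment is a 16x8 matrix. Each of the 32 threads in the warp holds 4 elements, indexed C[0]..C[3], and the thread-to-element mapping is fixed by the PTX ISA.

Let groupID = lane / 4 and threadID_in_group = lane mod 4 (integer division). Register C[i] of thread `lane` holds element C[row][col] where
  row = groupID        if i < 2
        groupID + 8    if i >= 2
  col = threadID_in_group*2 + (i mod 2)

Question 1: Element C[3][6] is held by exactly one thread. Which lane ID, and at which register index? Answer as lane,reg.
r=3→G=3,rhi=0  c=6→T=3,p=0
L=3*4+3=15  i=0*2+0=0

15,0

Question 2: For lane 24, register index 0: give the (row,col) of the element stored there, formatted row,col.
6,0

lane 24: gr=6 (24/4), th=0 (24%4)
i=0: r=6+0=6, c=0*2+0=0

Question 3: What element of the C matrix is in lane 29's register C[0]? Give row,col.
L=29->g=29>>2=7, t=29&3=1
[0]->row 7+0=7  col 1·2+0=2

7,2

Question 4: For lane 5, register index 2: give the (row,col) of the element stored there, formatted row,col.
5: gr=1,th=1
[2] (1+8,1*2+0) = (9,2)

9,2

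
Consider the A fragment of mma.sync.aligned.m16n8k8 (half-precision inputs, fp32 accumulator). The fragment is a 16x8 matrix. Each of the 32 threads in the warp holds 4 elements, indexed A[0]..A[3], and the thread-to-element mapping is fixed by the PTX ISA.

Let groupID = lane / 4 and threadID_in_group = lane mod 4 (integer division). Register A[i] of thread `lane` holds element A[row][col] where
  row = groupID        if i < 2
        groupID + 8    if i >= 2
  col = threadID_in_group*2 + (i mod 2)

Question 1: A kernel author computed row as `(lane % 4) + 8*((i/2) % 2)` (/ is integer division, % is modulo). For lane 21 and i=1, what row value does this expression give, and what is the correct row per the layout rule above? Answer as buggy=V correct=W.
`(lane % 4) + 8*((i/2) % 2)`[21,1]⇒1
21: gr=5,th=1
[1] (5+0,1*2+1) = (5,3)
row: 1 vs 5

buggy=1 correct=5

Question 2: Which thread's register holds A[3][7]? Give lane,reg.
15,1

r:3=>grp=3,rB=0  c:7=>tig=3,lo=1
L=3*4+3=15  i=0*2+1=1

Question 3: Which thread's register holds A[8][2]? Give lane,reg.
r: 8->gid=0,r8=1  c: 2->tid=1,i&1=0
L=0*4+1=1  i=1*2+0=2

1,2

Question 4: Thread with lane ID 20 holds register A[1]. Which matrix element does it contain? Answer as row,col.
lane 20⇒20/4=5, 20 mod 4=0
i=1  r:5+0⇒5  c:2·0+1⇒1

5,1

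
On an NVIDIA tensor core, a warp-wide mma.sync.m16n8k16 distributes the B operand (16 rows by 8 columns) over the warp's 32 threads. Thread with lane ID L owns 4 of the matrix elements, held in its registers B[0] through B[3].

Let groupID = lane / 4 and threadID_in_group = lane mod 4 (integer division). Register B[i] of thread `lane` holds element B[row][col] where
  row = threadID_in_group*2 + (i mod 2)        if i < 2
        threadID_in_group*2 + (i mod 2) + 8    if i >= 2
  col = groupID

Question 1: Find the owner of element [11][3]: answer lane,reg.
13,3

c: 3->gid=3  r: 11->r8=1,tid=1,i&1=1
L=3*4+1=13  i=1*2+1=3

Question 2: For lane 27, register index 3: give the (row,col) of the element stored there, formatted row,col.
15,6

lane 27⇒27/4=6, 27 mod 4=3
i=3  r:2·3+1+8⇒15  c:6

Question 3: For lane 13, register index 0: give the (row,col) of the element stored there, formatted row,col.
13: gr=3,th=1
[0] (1*2+0+0,3) = (2,3)

2,3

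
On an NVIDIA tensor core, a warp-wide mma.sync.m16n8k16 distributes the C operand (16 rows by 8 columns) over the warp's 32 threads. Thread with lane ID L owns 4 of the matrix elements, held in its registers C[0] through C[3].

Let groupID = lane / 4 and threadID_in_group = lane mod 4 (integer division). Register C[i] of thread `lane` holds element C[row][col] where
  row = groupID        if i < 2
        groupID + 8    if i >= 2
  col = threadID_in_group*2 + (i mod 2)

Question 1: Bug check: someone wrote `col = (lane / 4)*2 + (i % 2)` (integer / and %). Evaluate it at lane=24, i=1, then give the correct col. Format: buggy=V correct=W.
buggy=13 correct=1

`(lane / 4)*2 + (i % 2)`[24,1]=>13
lane 24: grp=6 (24/4), tig=0 (24%4)
i=1: r=6+0=6, c=0*2+1=1
col: 13 vs 1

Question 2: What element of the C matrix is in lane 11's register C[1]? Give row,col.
lane 11: grp=2 (11/4), tig=3 (11%4)
i=1: r=2+0=2, c=3*2+1=7

2,7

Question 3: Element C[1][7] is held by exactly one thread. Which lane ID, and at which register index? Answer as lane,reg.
r=1⇒gr=1,Rb=0  c=7⇒th=3,odd=1
L=1*4+3=7  i=0*2+1=1

7,1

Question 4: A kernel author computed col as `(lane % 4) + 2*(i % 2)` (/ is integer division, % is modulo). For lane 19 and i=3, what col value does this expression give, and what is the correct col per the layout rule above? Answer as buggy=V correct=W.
`(lane % 4) + 2*(i % 2)`[19,3]⇒5
lane 19⇒19/4=4, 19 mod 4=3
i=3  r:4+8⇒12  c:2·3+1⇒7
col: 5 vs 7

buggy=5 correct=7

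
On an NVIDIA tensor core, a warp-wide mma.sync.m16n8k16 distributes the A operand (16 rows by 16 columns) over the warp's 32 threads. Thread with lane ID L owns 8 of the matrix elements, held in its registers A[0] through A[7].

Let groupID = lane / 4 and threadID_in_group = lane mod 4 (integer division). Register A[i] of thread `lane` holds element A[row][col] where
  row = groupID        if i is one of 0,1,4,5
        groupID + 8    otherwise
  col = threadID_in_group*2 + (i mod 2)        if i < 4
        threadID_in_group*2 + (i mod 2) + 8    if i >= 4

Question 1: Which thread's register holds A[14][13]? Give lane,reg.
r=14->g=6,rb=1  c=13->cb=1,t=2,b0=1
L=6*4+2=26  i=1*4+1*2+1=7

26,7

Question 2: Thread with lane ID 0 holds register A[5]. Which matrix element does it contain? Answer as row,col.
L=0->gid=0>>2=0, tid=0&3=0
[5]->row 0+0=0  col 0·2+1+8=9

0,9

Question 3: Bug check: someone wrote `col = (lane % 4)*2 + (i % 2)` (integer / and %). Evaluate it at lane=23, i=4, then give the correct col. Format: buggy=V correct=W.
buggy=6 correct=14

`(lane % 4)*2 + (i % 2)`[23,4]->6
lane 23: g=5 (23/4), t=3 (23%4)
i=4: r=5+0=5, c=3*2+0+8=14
col: 6 vs 14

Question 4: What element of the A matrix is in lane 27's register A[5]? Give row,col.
6,15

lane 27: gid=6 (27/4), tid=3 (27%4)
i=5: r=6+0=6, c=3*2+1+8=15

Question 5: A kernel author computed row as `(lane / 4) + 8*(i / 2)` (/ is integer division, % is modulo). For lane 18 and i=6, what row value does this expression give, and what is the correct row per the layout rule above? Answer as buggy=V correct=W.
`(lane / 4) + 8*(i / 2)`[18,6]→28
L=18→G=18>>2=4, T=18&3=2
[6]→row 4+8=12  col 2·2+0+8=12
row: 28 vs 12

buggy=28 correct=12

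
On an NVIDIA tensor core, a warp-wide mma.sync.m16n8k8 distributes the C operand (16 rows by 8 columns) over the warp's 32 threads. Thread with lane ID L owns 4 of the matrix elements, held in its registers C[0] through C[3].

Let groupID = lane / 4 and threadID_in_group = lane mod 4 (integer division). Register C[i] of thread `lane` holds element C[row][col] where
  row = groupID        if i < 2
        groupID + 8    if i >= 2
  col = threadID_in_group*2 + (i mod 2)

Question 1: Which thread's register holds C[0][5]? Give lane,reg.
2,1

r=0->g=0,rb=0  c=5->t=2,b0=1
L=0*4+2=2  i=0*2+1=1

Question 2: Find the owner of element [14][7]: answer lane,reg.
27,3

r:14=>grp=6,rB=1  c:7=>tig=3,lo=1
L=6*4+3=27  i=1*2+1=3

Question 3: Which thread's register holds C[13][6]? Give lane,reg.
r=13→G=5,rhi=1  c=6→T=3,p=0
L=5*4+3=23  i=1*2+0=2

23,2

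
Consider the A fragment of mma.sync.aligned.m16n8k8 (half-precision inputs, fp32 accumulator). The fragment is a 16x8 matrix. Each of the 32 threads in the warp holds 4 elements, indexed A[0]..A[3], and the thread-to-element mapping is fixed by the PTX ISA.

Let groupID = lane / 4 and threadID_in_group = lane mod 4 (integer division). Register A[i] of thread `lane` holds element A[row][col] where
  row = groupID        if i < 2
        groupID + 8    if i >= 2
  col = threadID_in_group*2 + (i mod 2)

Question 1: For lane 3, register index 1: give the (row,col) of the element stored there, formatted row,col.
0,7

3: grp=0,tig=3
[1] (0+0,3*2+1) = (0,7)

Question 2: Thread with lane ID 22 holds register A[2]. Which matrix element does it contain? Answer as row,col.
13,4

L=22->gid=22>>2=5, tid=22&3=2
[2]->row 5+8=13  col 2·2+0=4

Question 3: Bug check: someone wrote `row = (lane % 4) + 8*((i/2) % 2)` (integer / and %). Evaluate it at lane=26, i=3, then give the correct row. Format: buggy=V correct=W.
`(lane % 4) + 8*((i/2) % 2)`[26,3]⇒10
26: gr=6,th=2
[3] (6+8,2*2+1) = (14,5)
row: 10 vs 14

buggy=10 correct=14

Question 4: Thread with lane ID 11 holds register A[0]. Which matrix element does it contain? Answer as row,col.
11: grp=2,tig=3
[0] (2+0,3*2+0) = (2,6)

2,6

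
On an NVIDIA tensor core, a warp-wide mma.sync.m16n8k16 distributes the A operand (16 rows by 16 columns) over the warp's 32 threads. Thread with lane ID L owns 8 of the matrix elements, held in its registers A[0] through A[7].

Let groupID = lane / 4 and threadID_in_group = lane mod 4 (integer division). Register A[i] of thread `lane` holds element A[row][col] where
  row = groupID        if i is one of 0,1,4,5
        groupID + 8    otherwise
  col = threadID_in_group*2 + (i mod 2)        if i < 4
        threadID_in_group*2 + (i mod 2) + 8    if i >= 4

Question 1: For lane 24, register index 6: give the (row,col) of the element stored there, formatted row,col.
L=24->g=24>>2=6, t=24&3=0
[6]->row 6+8=14  col 0·2+0+8=8

14,8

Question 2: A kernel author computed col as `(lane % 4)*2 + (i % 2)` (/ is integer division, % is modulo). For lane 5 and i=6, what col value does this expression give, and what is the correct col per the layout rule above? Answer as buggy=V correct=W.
`(lane % 4)*2 + (i % 2)`[5,6]->2
5: g=1,t=1
[6] (1+8,1*2+0+8) = (9,10)
col: 2 vs 10

buggy=2 correct=10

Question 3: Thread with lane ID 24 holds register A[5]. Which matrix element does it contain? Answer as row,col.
6,9

L=24->g=24>>2=6, t=24&3=0
[5]->row 6+0=6  col 0·2+1+8=9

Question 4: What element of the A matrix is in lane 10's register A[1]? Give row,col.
lane 10->10/4=2, 10 mod 4=2
i=1  r:2+0->2  c:2·2+1+0->5

2,5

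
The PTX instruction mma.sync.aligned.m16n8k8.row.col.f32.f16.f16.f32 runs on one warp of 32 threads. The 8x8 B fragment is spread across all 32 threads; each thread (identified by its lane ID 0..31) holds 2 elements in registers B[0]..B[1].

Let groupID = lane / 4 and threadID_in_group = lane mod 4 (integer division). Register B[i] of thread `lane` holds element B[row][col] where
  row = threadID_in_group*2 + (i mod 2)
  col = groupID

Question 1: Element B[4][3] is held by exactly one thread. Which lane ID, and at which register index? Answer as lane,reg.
c=3->g=3  r=4->t=2,b0=0
L=3*4+2=14  i=0=0

14,0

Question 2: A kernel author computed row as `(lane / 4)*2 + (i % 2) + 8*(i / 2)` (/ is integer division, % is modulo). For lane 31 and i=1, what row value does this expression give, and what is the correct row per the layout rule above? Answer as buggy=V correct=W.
buggy=15 correct=7

`(lane / 4)*2 + (i % 2) + 8*(i / 2)`[31,1]->15
31: g=7,t=3
[1] (3*2+1,7) = (7,7)
row: 15 vs 7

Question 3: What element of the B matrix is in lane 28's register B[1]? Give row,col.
1,7

L=28→G=28>>2=7, T=28&3=0
[1]→row 0·2+1=1  col G=7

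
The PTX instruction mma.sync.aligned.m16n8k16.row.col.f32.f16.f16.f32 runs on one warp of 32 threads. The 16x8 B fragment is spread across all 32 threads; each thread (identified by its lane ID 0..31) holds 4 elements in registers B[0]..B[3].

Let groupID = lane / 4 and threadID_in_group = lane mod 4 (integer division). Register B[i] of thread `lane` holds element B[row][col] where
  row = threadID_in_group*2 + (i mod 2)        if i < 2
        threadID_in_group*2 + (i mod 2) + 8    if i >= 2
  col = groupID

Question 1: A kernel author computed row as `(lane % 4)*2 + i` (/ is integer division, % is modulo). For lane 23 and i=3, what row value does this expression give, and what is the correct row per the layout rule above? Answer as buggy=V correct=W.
`(lane % 4)*2 + i`[23,3]->9
lane 23: gid=5 (23/4), tid=3 (23%4)
i=3: r=3*2+1+8=15, c=gid=5
row: 9 vs 15

buggy=9 correct=15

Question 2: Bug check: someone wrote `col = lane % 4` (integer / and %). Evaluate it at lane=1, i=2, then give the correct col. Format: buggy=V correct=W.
buggy=1 correct=0

`lane % 4`[1,2]=>1
1: grp=0,tig=1
[2] (1*2+0+8,0) = (10,0)
col: 1 vs 0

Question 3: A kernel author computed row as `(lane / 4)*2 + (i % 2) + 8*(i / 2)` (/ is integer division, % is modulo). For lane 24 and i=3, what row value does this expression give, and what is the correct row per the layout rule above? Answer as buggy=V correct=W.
`(lane / 4)*2 + (i % 2) + 8*(i / 2)`[24,3]->21
L=24->gid=24>>2=6, tid=24&3=0
[3]->row 0·2+1+8=9  col gid=6
row: 21 vs 9

buggy=21 correct=9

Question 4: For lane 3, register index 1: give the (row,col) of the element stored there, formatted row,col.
L=3→G=3>>2=0, T=3&3=3
[1]→row 3·2+1+0=7  col G=0

7,0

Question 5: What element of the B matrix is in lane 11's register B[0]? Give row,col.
6,2

lane 11⇒11/4=2, 11 mod 4=3
i=0  r:2·3+0+0⇒6  c:2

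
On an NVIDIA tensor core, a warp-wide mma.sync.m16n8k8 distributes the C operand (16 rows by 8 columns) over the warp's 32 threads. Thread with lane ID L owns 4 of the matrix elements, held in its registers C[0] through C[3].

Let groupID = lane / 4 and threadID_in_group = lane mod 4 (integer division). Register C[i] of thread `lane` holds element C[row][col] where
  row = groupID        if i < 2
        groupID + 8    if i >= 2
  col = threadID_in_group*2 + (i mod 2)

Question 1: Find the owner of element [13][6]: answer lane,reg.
23,2

r: 13->gid=5,r8=1  c: 6->tid=3,i&1=0
L=5*4+3=23  i=1*2+0=2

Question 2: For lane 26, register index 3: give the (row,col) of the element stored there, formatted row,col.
lane 26: grp=6 (26/4), tig=2 (26%4)
i=3: r=6+8=14, c=2*2+1=5

14,5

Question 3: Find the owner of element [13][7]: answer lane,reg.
r=13->g=5,rb=1  c=7->t=3,b0=1
L=5*4+3=23  i=1*2+1=3

23,3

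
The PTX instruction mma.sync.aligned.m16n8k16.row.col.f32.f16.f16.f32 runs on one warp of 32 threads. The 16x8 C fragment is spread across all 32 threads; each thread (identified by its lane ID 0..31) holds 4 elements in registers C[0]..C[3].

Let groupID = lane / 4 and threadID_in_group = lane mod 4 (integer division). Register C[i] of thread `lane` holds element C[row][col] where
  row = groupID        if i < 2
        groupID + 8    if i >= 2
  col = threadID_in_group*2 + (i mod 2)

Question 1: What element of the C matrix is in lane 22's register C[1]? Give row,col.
L=22→G=22>>2=5, T=22&3=2
[1]→row 5+0=5  col 2·2+1=5

5,5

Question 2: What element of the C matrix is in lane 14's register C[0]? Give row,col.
lane 14: G=3 (14/4), T=2 (14%4)
i=0: r=3+0=3, c=2*2+0=4

3,4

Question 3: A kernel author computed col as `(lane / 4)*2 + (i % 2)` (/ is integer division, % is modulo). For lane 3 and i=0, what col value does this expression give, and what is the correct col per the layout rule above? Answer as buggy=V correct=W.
`(lane / 4)*2 + (i % 2)`[3,0]→0
L=3→G=3>>2=0, T=3&3=3
[0]→row 0+0=0  col 3·2+0=6
col: 0 vs 6

buggy=0 correct=6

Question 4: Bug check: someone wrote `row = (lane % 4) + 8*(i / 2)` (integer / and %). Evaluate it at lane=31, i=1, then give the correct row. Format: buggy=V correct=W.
buggy=3 correct=7

`(lane % 4) + 8*(i / 2)`[31,1]=>3
31: grp=7,tig=3
[1] (7+0,3*2+1) = (7,7)
row: 3 vs 7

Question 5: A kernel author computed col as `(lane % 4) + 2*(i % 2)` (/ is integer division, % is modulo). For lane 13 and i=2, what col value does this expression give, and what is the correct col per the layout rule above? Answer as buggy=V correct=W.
buggy=1 correct=2

`(lane % 4) + 2*(i % 2)`[13,2]→1
lane 13→13/4=3, 13 mod 4=1
i=2  r:3+8→11  c:2·1+0→2
col: 1 vs 2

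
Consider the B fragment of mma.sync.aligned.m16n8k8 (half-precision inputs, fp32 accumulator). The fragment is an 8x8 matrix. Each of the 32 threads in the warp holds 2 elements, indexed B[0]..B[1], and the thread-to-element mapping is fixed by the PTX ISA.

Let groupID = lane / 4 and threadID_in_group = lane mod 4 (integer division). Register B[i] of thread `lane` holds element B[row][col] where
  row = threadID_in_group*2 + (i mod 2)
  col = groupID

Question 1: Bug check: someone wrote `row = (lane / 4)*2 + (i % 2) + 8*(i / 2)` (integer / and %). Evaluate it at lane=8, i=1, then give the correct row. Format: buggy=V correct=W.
`(lane / 4)*2 + (i % 2) + 8*(i / 2)`[8,1]=>5
lane 8=>8/4=2, 8 mod 4=0
i=1  r:2·0+1=>1  c:2
row: 5 vs 1

buggy=5 correct=1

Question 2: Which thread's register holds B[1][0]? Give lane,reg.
0,1

c: 0->gid=0  r: 1->tid=0,i&1=1
L=0*4+0=0  i=1=1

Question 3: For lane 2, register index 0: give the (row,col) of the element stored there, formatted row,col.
4,0

lane 2: G=0 (2/4), T=2 (2%4)
i=0: r=2*2+0=4, c=G=0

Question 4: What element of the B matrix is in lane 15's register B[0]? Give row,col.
15: gid=3,tid=3
[0] (3*2+0,3) = (6,3)

6,3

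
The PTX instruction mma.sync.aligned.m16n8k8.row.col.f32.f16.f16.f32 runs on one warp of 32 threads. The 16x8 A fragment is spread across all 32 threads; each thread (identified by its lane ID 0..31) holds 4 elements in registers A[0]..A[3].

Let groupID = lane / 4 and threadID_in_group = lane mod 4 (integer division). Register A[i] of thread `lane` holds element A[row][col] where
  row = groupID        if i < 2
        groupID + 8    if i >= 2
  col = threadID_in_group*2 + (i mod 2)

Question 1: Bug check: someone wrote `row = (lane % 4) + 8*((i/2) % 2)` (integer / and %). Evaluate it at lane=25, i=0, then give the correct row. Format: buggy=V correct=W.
`(lane % 4) + 8*((i/2) % 2)`[25,0]⇒1
L=25⇒gr=25>>2=6, th=25&3=1
[0]⇒row 6+0=6  col 1·2+0=2
row: 1 vs 6

buggy=1 correct=6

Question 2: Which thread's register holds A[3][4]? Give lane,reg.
r=3⇒gr=3,Rb=0  c=4⇒th=2,odd=0
L=3*4+2=14  i=0*2+0=0

14,0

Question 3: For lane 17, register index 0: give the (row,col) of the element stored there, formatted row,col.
4,2

L=17⇒gr=17>>2=4, th=17&3=1
[0]⇒row 4+0=4  col 1·2+0=2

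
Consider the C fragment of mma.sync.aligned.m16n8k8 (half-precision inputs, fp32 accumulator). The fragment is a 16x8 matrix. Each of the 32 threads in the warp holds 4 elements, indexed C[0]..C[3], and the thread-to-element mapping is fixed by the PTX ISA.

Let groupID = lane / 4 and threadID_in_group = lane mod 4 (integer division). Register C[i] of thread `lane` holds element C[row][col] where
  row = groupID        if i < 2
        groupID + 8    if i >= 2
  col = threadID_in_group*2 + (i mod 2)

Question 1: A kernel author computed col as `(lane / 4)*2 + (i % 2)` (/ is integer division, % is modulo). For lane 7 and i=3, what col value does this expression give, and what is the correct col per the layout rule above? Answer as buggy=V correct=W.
`(lane / 4)*2 + (i % 2)`[7,3]→3
L=7→G=7>>2=1, T=7&3=3
[3]→row 1+8=9  col 3·2+1=7
col: 3 vs 7

buggy=3 correct=7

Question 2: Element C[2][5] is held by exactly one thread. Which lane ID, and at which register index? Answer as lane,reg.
10,1

r: 2->gid=2,r8=0  c: 5->tid=2,i&1=1
L=2*4+2=10  i=0*2+1=1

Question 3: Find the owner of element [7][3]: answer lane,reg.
r=7→G=7,rhi=0  c=3→T=1,p=1
L=7*4+1=29  i=0*2+1=1

29,1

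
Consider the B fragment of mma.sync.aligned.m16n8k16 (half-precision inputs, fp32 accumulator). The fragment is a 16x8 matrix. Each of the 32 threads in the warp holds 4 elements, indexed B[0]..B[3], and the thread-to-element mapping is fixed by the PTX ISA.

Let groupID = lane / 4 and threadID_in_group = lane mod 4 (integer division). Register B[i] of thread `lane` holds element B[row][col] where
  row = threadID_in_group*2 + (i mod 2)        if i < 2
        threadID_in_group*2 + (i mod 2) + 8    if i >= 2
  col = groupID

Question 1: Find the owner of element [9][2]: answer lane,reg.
c=2⇒gr=2  r=9⇒Rb=1,th=0,odd=1
L=2*4+0=8  i=1*2+1=3

8,3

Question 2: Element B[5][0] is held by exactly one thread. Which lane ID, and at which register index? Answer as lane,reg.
2,1

c:0=>grp=0  r:5=>rB=0,tig=2,lo=1
L=0*4+2=2  i=0*2+1=1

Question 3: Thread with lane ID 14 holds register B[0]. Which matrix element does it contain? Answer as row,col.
4,3

lane 14⇒14/4=3, 14 mod 4=2
i=0  r:2·2+0+0⇒4  c:3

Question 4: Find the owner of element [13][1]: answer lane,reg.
c:1=>grp=1  r:13=>rB=1,tig=2,lo=1
L=1*4+2=6  i=1*2+1=3

6,3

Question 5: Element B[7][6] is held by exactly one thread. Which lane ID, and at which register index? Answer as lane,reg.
27,1

c: 6->gid=6  r: 7->r8=0,tid=3,i&1=1
L=6*4+3=27  i=0*2+1=1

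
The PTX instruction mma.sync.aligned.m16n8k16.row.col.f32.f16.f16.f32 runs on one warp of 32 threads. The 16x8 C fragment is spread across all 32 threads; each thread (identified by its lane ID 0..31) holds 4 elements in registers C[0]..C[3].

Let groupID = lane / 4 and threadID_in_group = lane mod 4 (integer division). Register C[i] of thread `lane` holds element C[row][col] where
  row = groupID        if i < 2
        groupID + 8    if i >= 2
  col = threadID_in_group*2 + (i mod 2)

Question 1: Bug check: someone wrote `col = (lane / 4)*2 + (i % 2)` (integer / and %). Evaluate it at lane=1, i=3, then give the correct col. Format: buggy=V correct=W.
`(lane / 4)*2 + (i % 2)`[1,3]->1
L=1->g=1>>2=0, t=1&3=1
[3]->row 0+8=8  col 1·2+1=3
col: 1 vs 3

buggy=1 correct=3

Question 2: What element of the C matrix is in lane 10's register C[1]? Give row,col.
10: gr=2,th=2
[1] (2+0,2*2+1) = (2,5)

2,5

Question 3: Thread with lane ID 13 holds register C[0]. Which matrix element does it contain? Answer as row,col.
L=13⇒gr=13>>2=3, th=13&3=1
[0]⇒row 3+0=3  col 1·2+0=2

3,2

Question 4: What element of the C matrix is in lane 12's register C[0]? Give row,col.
lane 12: g=3 (12/4), t=0 (12%4)
i=0: r=3+0=3, c=0*2+0=0

3,0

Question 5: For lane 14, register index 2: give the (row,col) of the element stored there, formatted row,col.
11,4

14: gid=3,tid=2
[2] (3+8,2*2+0) = (11,4)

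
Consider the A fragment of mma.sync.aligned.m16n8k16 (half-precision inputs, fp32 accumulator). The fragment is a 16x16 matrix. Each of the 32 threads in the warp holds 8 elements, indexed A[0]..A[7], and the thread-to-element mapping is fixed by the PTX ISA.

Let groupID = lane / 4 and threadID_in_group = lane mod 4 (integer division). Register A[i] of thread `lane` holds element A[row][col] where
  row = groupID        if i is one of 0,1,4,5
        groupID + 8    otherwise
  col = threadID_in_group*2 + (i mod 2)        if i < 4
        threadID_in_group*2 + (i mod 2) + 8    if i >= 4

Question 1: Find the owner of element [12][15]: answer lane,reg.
19,7

r=12->g=4,rb=1  c=15->cb=1,t=3,b0=1
L=4*4+3=19  i=1*4+1*2+1=7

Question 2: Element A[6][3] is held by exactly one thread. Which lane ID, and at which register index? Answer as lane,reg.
25,1

r=6→G=6,rhi=0  c=3→chi=0,T=1,p=1
L=6*4+1=25  i=0*4+0*2+1=1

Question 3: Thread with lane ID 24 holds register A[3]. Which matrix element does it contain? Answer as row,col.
lane 24: g=6 (24/4), t=0 (24%4)
i=3: r=6+8=14, c=0*2+1+0=1

14,1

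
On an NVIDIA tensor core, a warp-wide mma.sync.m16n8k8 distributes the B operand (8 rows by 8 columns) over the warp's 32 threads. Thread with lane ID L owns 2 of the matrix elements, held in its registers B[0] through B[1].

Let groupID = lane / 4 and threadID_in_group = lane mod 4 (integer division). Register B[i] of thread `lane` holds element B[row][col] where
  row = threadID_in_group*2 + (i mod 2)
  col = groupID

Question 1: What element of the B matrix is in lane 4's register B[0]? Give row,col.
L=4->gid=4>>2=1, tid=4&3=0
[0]->row 0·2+0=0  col gid=1

0,1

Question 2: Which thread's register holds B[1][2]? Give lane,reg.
8,1

c=2⇒gr=2  r=1⇒th=0,odd=1
L=2*4+0=8  i=1=1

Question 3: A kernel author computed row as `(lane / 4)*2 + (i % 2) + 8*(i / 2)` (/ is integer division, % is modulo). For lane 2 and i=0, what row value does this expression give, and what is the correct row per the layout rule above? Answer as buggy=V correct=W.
`(lane / 4)*2 + (i % 2) + 8*(i / 2)`[2,0]⇒0
L=2⇒gr=2>>2=0, th=2&3=2
[0]⇒row 2·2+0=4  col gr=0
row: 0 vs 4

buggy=0 correct=4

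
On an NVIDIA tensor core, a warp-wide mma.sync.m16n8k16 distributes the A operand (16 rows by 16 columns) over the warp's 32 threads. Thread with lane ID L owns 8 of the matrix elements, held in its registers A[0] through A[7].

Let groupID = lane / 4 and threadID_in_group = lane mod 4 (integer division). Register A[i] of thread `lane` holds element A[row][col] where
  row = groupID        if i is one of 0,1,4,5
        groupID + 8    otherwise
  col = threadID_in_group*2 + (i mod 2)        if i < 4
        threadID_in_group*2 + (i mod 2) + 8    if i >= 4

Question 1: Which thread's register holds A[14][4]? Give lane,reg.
r=14⇒gr=6,Rb=1  c=4⇒Cb=0,th=2,odd=0
L=6*4+2=26  i=0*4+1*2+0=2

26,2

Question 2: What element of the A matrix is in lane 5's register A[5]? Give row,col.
1,11

lane 5→5/4=1, 5 mod 4=1
i=5  r:1+0→1  c:2·1+1+8→11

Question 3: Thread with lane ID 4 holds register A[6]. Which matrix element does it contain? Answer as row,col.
4: g=1,t=0
[6] (1+8,0*2+0+8) = (9,8)

9,8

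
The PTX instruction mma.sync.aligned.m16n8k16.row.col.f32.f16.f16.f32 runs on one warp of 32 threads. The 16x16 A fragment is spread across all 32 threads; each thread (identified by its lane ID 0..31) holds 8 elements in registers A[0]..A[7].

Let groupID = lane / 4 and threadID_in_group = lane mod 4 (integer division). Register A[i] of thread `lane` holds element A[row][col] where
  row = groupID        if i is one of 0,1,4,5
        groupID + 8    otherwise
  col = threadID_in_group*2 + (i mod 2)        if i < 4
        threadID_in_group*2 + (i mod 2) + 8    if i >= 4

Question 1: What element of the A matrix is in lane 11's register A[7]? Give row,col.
lane 11: gr=2 (11/4), th=3 (11%4)
i=7: r=2+8=10, c=3*2+1+8=15

10,15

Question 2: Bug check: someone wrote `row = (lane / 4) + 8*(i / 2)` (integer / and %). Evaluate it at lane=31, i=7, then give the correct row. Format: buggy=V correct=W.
buggy=31 correct=15

`(lane / 4) + 8*(i / 2)`[31,7]->31
L=31->gid=31>>2=7, tid=31&3=3
[7]->row 7+8=15  col 3·2+1+8=15
row: 31 vs 15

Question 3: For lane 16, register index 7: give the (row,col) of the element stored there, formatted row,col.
12,9

lane 16→16/4=4, 16 mod 4=0
i=7  r:4+8→12  c:2·0+1+8→9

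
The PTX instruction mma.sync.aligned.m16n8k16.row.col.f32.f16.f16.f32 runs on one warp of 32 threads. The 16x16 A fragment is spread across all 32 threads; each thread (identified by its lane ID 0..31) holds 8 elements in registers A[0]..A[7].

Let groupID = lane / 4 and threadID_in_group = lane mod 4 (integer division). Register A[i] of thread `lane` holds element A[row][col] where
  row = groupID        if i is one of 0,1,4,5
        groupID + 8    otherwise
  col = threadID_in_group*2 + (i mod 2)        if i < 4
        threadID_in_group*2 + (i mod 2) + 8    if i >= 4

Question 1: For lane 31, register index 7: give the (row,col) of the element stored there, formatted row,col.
15,15

lane 31→31/4=7, 31 mod 4=3
i=7  r:7+8→15  c:2·3+1+8→15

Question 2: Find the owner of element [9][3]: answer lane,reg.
r: 9->gid=1,r8=1  c: 3->c8=0,tid=1,i&1=1
L=1*4+1=5  i=0*4+1*2+1=3

5,3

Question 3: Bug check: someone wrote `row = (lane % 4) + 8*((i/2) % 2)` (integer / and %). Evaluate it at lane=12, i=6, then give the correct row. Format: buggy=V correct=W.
buggy=8 correct=11

`(lane % 4) + 8*((i/2) % 2)`[12,6]⇒8
lane 12⇒12/4=3, 12 mod 4=0
i=6  r:3+8⇒11  c:2·0+0+8⇒8
row: 8 vs 11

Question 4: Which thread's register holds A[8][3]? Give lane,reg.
1,3

r: 8->gid=0,r8=1  c: 3->c8=0,tid=1,i&1=1
L=0*4+1=1  i=0*4+1*2+1=3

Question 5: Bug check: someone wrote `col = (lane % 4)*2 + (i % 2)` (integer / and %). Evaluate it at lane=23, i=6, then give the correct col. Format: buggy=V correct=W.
buggy=6 correct=14

`(lane % 4)*2 + (i % 2)`[23,6]->6
lane 23: g=5 (23/4), t=3 (23%4)
i=6: r=5+8=13, c=3*2+0+8=14
col: 6 vs 14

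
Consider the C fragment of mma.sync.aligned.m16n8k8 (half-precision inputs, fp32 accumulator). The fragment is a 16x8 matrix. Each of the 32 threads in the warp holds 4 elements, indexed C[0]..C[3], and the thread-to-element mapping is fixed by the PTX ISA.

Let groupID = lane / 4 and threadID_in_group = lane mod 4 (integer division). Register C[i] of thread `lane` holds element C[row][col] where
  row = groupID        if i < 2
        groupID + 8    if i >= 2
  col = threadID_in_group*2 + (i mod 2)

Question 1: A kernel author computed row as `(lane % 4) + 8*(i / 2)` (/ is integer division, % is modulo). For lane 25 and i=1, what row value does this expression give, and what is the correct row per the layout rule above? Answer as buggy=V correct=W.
`(lane % 4) + 8*(i / 2)`[25,1]->1
lane 25->25/4=6, 25 mod 4=1
i=1  r:6+0->6  c:2·1+1->3
row: 1 vs 6

buggy=1 correct=6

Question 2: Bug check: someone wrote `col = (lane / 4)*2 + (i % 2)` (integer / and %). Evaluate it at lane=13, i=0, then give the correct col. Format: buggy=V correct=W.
`(lane / 4)*2 + (i % 2)`[13,0]->6
L=13->g=13>>2=3, t=13&3=1
[0]->row 3+0=3  col 1·2+0=2
col: 6 vs 2

buggy=6 correct=2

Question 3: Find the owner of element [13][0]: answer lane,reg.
20,2

r=13⇒gr=5,Rb=1  c=0⇒th=0,odd=0
L=5*4+0=20  i=1*2+0=2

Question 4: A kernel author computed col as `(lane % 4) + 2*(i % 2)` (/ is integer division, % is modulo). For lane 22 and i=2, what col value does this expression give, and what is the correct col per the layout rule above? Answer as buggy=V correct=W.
`(lane % 4) + 2*(i % 2)`[22,2]->2
lane 22: g=5 (22/4), t=2 (22%4)
i=2: r=5+8=13, c=2*2+0=4
col: 2 vs 4

buggy=2 correct=4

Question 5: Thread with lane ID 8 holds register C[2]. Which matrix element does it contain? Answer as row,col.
10,0

8: grp=2,tig=0
[2] (2+8,0*2+0) = (10,0)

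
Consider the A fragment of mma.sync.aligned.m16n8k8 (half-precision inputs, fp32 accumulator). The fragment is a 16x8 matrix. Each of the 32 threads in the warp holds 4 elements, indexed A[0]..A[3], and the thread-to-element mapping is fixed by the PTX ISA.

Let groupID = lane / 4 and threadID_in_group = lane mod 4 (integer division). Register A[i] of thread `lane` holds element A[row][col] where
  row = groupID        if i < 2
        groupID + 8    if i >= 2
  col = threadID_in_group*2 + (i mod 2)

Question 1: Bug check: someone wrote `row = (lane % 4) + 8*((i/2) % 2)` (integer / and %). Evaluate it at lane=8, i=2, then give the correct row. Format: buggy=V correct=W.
`(lane % 4) + 8*((i/2) % 2)`[8,2]->8
L=8->gid=8>>2=2, tid=8&3=0
[2]->row 2+8=10  col 0·2+0=0
row: 8 vs 10

buggy=8 correct=10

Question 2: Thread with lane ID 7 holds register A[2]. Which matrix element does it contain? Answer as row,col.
L=7->gid=7>>2=1, tid=7&3=3
[2]->row 1+8=9  col 3·2+0=6

9,6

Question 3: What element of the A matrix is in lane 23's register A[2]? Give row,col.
L=23=>grp=23>>2=5, tig=23&3=3
[2]=>row 5+8=13  col 3·2+0=6

13,6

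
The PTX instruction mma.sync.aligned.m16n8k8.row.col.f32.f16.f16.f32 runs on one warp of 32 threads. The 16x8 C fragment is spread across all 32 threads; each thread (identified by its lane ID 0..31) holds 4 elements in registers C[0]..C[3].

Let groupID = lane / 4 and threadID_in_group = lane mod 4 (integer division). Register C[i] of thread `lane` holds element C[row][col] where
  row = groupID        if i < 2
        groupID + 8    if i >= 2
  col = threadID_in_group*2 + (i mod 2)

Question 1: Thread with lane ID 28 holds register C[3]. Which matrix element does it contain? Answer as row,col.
15,1

28: G=7,T=0
[3] (7+8,0*2+1) = (15,1)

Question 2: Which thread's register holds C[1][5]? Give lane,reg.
6,1

r:1=>grp=1,rB=0  c:5=>tig=2,lo=1
L=1*4+2=6  i=0*2+1=1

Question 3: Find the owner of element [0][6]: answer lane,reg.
r=0->g=0,rb=0  c=6->t=3,b0=0
L=0*4+3=3  i=0*2+0=0

3,0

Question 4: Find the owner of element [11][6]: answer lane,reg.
r=11⇒gr=3,Rb=1  c=6⇒th=3,odd=0
L=3*4+3=15  i=1*2+0=2

15,2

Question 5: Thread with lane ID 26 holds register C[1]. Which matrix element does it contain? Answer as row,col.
6,5

lane 26->26/4=6, 26 mod 4=2
i=1  r:6+0->6  c:2·2+1->5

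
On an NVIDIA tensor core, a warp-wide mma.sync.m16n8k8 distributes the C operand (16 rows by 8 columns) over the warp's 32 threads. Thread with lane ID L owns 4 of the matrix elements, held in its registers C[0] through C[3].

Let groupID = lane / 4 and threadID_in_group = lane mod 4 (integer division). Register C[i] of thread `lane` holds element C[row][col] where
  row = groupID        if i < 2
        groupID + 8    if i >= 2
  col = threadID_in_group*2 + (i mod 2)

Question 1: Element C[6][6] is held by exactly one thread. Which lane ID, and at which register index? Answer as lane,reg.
27,0

r=6→G=6,rhi=0  c=6→T=3,p=0
L=6*4+3=27  i=0*2+0=0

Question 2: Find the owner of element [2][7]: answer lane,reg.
r=2→G=2,rhi=0  c=7→T=3,p=1
L=2*4+3=11  i=0*2+1=1

11,1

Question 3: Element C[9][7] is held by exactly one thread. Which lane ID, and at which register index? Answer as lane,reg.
7,3

r=9->g=1,rb=1  c=7->t=3,b0=1
L=1*4+3=7  i=1*2+1=3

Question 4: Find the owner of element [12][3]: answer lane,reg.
r=12⇒gr=4,Rb=1  c=3⇒th=1,odd=1
L=4*4+1=17  i=1*2+1=3

17,3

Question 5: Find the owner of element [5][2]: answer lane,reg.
r=5→G=5,rhi=0  c=2→T=1,p=0
L=5*4+1=21  i=0*2+0=0

21,0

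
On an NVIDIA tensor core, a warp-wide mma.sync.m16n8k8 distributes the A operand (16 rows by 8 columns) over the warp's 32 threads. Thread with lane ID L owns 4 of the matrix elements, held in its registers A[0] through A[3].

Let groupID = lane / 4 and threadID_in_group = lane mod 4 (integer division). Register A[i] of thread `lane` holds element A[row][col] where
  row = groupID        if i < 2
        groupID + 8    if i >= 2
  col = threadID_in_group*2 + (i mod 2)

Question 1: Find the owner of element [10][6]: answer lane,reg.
11,2

r: 10->gid=2,r8=1  c: 6->tid=3,i&1=0
L=2*4+3=11  i=1*2+0=2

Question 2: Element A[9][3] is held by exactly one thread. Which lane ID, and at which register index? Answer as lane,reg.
r=9->g=1,rb=1  c=3->t=1,b0=1
L=1*4+1=5  i=1*2+1=3

5,3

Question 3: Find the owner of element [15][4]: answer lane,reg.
r=15->g=7,rb=1  c=4->t=2,b0=0
L=7*4+2=30  i=1*2+0=2

30,2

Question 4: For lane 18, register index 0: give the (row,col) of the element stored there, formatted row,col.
18: grp=4,tig=2
[0] (4+0,2*2+0) = (4,4)

4,4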